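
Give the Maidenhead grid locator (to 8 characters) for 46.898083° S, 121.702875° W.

Shift to the Maidenhead origin (180°W, 90°S): lon 58.29712, lat 43.10192.
Field: 58.29712/20 → 2 → C, 43.10192/10 → 4 → E; chars CE.
Square: 18.29712/2 → 9, 3.10192/1 → 3; chars 93.
Subsquare: 0.29712/0.0833333 → 3 → d, 0.10192/0.0416667 → 2 → c; chars dc.
Extended square: 0.04712/0.00833333 → 5, 0.01858/0.00416667 → 4; chars 54.

CE93dc54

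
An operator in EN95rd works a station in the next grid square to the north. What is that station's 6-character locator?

EN95re

Latitude subsquare d = 3; +1 → 4 = e.
The longitude characters are unchanged.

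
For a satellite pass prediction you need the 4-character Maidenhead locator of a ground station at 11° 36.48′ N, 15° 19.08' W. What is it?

IK21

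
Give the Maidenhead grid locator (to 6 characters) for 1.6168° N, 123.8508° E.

Add 180° to longitude and 90° to latitude: 303.8508, 91.6168.
Field: lon ⌊303.8508/20⌋ = 15 → P; lat ⌊91.6168/10⌋ = 9 → J.
Square: lon ⌊3.8508/2⌋ = 1; lat ⌊1.6168/1⌋ = 1.
Subsquare: lon ⌊1.8508/0.0833333⌋ = 22 → w; lat ⌊0.6168/0.0416667⌋ = 14 → o.

PJ11wo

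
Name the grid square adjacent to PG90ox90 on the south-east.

PG90pw09

Longitude extended square 9; +1 → 10, wraps to 0, carry into subsquare.
Longitude subsquare o = 14; +1 → 15 = p.
Latitude extended square 0; −1 → -1, wraps to 9, carry into subsquare.
Latitude subsquare x = 23; −1 → 22 = w.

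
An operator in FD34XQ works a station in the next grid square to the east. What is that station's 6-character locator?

FD44aq

Longitude subsquare x = 23; +1 → 24, wraps to 0 = a, carry into square.
Longitude square 3; +1 → 4.
The latitude characters are unchanged.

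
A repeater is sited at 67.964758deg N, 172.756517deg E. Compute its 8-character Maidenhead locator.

RP67jx01

Shift to the Maidenhead origin (180°W, 90°S): lon 352.75652, lat 157.96476.
Field (20°×10°, letters A–R): 352.75652/20 → 17 → R, 157.96476/10 → 15 → P; chars RP.
Square (2°×1°, digits 0–9): 12.75652/2 → 6, 7.96476/1 → 7; chars 67.
Subsquare (5′×2.5′, letters a–x): 0.75652/0.0833333 → 9 → j, 0.96476/0.0416667 → 23 → x; chars jx.
Extended square (30″×15″, digits 0–9): 0.00652/0.00833333 → 0, 0.00642/0.00416667 → 1; chars 01.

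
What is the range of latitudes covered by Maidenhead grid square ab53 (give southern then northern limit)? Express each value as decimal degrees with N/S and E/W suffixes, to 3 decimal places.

77.000° S, 76.000° S

Field A=0, B=1: +0·20° lon, +1·10° lat → SW at lon -180°, lat -80°.
Square 5, 3: +5·2° lon, +3·1° lat → SW at lon -170°, lat -77°.
Cell spans 2° lon × 1° lat.
south 77.000° S, north 76.000° S.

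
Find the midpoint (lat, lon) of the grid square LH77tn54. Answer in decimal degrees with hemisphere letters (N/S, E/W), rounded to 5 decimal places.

Field L=11, H=7: +11·20° lon, +7·10° lat → SW at lon 40°, lat -20°.
Square 7, 7: +7·2° lon, +7·1° lat → SW at lon 54°, lat -13°.
Subsquare t=19, n=13: +19·0.0833333° lon, +13·0.0416667° lat → SW at lon 55.5833°, lat -12.4583°.
Extended square 5, 4: +5·0.00833333° lon, +4·0.00416667° lat → SW at lon 55.625°, lat -12.4417°.
Cell spans 0.00833333° lon × 0.00416667° lat. Centre is SW corner plus half of each.
latitude 12.43958° S, longitude 55.62917° E.

12.43958° S, 55.62917° E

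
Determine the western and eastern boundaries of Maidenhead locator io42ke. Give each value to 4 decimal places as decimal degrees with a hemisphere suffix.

Field I=8, O=14: +8·20° lon, +14·10° lat → SW at lon -20°, lat 50°.
Square 4, 2: +4·2° lon, +2·1° lat → SW at lon -12°, lat 52°.
Subsquare k=10, e=4: +10·0.0833333° lon, +4·0.0416667° lat → SW at lon -11.1667°, lat 52.1667°.
Cell spans 0.0833333° lon × 0.0416667° lat.
west 11.1667° W, east 11.0833° W.

11.1667° W, 11.0833° W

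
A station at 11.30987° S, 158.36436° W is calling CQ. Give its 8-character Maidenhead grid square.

Add 180° to longitude and 90° to latitude: 21.63564, 78.69013.
Field: lon ⌊21.63564/20⌋ = 1 → B; lat ⌊78.69013/10⌋ = 7 → H.
Square: lon ⌊1.63564/2⌋ = 0; lat ⌊8.69013/1⌋ = 8.
Subsquare: lon ⌊1.63564/0.0833333⌋ = 19 → t; lat ⌊0.69013/0.0416667⌋ = 16 → q.
Extended square: lon ⌊0.05231/0.00833333⌋ = 6; lat ⌊0.02346/0.00416667⌋ = 5.

BH08tq65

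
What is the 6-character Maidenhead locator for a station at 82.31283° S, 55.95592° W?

GA27aq

Shift to the Maidenhead origin (180°W, 90°S): lon 124.0441, lat 7.6872.
Field: 124.0441/20 → 6 → G, 7.6872/10 → 0 → A; chars GA.
Square: 4.0441/2 → 2, 7.6872/1 → 7; chars 27.
Subsquare: 0.0441/0.0833333 → 0 → a, 0.6872/0.0416667 → 16 → q; chars aq.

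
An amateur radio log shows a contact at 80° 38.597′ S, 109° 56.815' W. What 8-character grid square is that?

DA59ai65

Add 180° to longitude and 90° to latitude: 70.05308, 9.35672.
Field (20°×10°, letters A–R): lon ⌊70.05308/20⌋ = 3 → D; lat ⌊9.35672/10⌋ = 0 → A.
Square (2°×1°, digits 0–9): lon ⌊10.05308/2⌋ = 5; lat ⌊9.35672/1⌋ = 9.
Subsquare (5′×2.5′, letters a–x): lon ⌊0.05308/0.0833333⌋ = 0 → a; lat ⌊0.35672/0.0416667⌋ = 8 → i.
Extended square (30″×15″, digits 0–9): lon ⌊0.05308/0.00833333⌋ = 6; lat ⌊0.02338/0.00416667⌋ = 5.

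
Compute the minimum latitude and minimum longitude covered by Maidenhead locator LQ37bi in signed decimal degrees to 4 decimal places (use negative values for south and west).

77.3333, 46.0833

Field L=11, Q=16: +11·20° lon, +16·10° lat → SW at lon 40°, lat 70°.
Square 3, 7: +3·2° lon, +7·1° lat → SW at lon 46°, lat 77°.
Subsquare b=1, i=8: +1·0.0833333° lon, +8·0.0416667° lat → SW at lon 46.0833°, lat 77.3333°.
latitude 77.3333, longitude 46.0833.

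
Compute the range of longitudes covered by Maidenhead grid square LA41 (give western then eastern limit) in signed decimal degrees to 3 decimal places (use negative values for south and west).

48.000, 50.000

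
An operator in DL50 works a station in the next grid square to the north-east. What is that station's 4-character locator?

DL61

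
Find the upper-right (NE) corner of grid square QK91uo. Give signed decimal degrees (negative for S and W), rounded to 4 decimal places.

Field Q=16, K=10: +16·20° lon, +10·10° lat → SW at lon 140°, lat 10°.
Square 9, 1: +9·2° lon, +1·1° lat → SW at lon 158°, lat 11°.
Subsquare u=20, o=14: +20·0.0833333° lon, +14·0.0416667° lat → SW at lon 159.667°, lat 11.5833°.
Cell spans 0.0833333° lon × 0.0416667° lat. NE corner is SW corner plus one full cell.
latitude 11.6250, longitude 159.7500.

11.6250, 159.7500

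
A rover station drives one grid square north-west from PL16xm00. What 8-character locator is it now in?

PL16wm91

Longitude extended square 0; −1 → -1, wraps to 9, carry into subsquare.
Longitude subsquare x = 23; −1 → 22 = w.
Latitude extended square 0; +1 → 1.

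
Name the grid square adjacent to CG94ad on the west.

Longitude subsquare a = 0; −1 → -1, wraps to 23 = x, carry into square.
Longitude square 9; −1 → 8.
The latitude characters are unchanged.

CG84xd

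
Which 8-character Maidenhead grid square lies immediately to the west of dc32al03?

Longitude extended square 0; −1 → -1, wraps to 9, carry into subsquare.
Longitude subsquare a = 0; −1 → -1, wraps to 23 = x, carry into square.
Longitude square 3; −1 → 2.
The latitude characters are unchanged.

DC22xl93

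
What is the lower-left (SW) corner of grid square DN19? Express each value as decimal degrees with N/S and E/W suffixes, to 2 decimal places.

Field D=3, N=13: +3·20° lon, +13·10° lat → SW at lon -120°, lat 40°.
Square 1, 9: +1·2° lon, +9·1° lat → SW at lon -118°, lat 49°.
latitude 49.00° N, longitude 118.00° W.

49.00° N, 118.00° W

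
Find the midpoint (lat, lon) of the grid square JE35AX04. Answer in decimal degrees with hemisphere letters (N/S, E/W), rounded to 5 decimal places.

Field J=9, E=4: +9·20° lon, +4·10° lat → SW at lon 0°, lat -50°.
Square 3, 5: +3·2° lon, +5·1° lat → SW at lon 6°, lat -45°.
Subsquare a=0, x=23: +0·0.0833333° lon, +23·0.0416667° lat → SW at lon 6°, lat -44.0417°.
Extended square 0, 4: +0·0.00833333° lon, +4·0.00416667° lat → SW at lon 6°, lat -44.025°.
Cell spans 0.00833333° lon × 0.00416667° lat. Centre is SW corner plus half of each.
latitude 44.02292° S, longitude 6.00417° E.

44.02292° S, 6.00417° E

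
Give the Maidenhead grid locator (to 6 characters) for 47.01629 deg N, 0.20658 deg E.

JN07ca

Add 180° to longitude and 90° to latitude: 180.2066, 137.0163.
Field: lon ⌊180.2066/20⌋ = 9 → J; lat ⌊137.0163/10⌋ = 13 → N.
Square: lon ⌊0.2066/2⌋ = 0; lat ⌊7.0163/1⌋ = 7.
Subsquare: lon ⌊0.2066/0.0833333⌋ = 2 → c; lat ⌊0.0163/0.0416667⌋ = 0 → a.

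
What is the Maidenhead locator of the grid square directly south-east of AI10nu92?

AI10ou01

Longitude extended square 9; +1 → 10, wraps to 0, carry into subsquare.
Longitude subsquare n = 13; +1 → 14 = o.
Latitude extended square 2; −1 → 1.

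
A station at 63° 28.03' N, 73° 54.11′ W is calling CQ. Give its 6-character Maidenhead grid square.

FP33bl

Add 180° to longitude and 90° to latitude: 106.0982, 153.4672.
Field: 106.0982/20 → 5 → F, 153.4672/10 → 15 → P; chars FP.
Square: 6.0982/2 → 3, 3.4672/1 → 3; chars 33.
Subsquare: 0.0982/0.0833333 → 1 → b, 0.4672/0.0416667 → 11 → l; chars bl.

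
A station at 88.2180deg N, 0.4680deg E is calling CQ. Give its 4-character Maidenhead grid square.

JR08

Offset from 180°W / 90°S: lon 180.47°, lat 178.22°.
Field: lon ⌊180.47/20⌋ = 9 → J; lat ⌊178.22/10⌋ = 17 → R.
Square: lon ⌊0.47/2⌋ = 0; lat ⌊8.22/1⌋ = 8.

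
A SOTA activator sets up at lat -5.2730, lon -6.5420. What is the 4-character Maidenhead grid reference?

II64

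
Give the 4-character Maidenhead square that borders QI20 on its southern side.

Latitude square 0; −1 → -1, wraps to 9, carry into field.
Latitude field I = 8; −1 → 7 = H.
The longitude characters are unchanged.

QH29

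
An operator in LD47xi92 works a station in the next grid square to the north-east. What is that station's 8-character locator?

LD57ai03

Longitude extended square 9; +1 → 10, wraps to 0, carry into subsquare.
Longitude subsquare x = 23; +1 → 24, wraps to 0 = a, carry into square.
Longitude square 4; +1 → 5.
Latitude extended square 2; +1 → 3.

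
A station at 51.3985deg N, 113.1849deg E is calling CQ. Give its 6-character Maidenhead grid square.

Offset from 180°W / 90°S: lon 293.1849°, lat 141.3985°.
Field (20°×10°, letters A–R): 293.1849/20 → 14 → O, 141.3985/10 → 14 → O; chars OO.
Square (2°×1°, digits 0–9): 13.1849/2 → 6, 1.3985/1 → 1; chars 61.
Subsquare (5′×2.5′, letters a–x): 1.1849/0.0833333 → 14 → o, 0.3985/0.0416667 → 9 → j; chars oj.

OO61oj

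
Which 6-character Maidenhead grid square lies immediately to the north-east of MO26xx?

MO37aa

Longitude subsquare x = 23; +1 → 24, wraps to 0 = a, carry into square.
Longitude square 2; +1 → 3.
Latitude subsquare x = 23; +1 → 24, wraps to 0 = a, carry into square.
Latitude square 6; +1 → 7.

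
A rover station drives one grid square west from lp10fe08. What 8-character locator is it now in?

Longitude extended square 0; −1 → -1, wraps to 9, carry into subsquare.
Longitude subsquare f = 5; −1 → 4 = e.
The latitude characters are unchanged.

LP10ee98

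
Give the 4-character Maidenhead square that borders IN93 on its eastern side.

Longitude square 9; +1 → 10, wraps to 0, carry into field.
Longitude field I = 8; +1 → 9 = J.
The latitude characters are unchanged.

JN03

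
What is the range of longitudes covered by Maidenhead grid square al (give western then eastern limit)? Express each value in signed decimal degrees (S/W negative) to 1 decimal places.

Field A=0, L=11: +0·20° lon, +11·10° lat → SW at lon -180°, lat 20°.
Cell spans 20° lon × 10° lat.
west -180.0, east -160.0.

-180.0, -160.0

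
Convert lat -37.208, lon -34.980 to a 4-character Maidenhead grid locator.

Offset from 180°W / 90°S: lon 145.02°, lat 52.79°.
Field: lon ⌊145.02/20⌋ = 7 → H; lat ⌊52.79/10⌋ = 5 → F.
Square: lon ⌊5.02/2⌋ = 2; lat ⌊2.79/1⌋ = 2.

HF22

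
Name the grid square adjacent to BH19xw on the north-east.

BH29ax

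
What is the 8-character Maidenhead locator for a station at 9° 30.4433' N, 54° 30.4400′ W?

Add 180° to longitude and 90° to latitude: 125.49267, 99.50739.
Field: 125.49267/20 → 6 → G, 99.50739/10 → 9 → J; chars GJ.
Square: 5.49267/2 → 2, 9.50739/1 → 9; chars 29.
Subsquare: 1.49267/0.0833333 → 17 → r, 0.50739/0.0416667 → 12 → m; chars rm.
Extended square: 0.07600/0.00833333 → 9, 0.00739/0.00416667 → 1; chars 91.

GJ29rm91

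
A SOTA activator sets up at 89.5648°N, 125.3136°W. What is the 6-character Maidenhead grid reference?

Offset from 180°W / 90°S: lon 54.6864°, lat 179.5648°.
Field: lon ⌊54.6864/20⌋ = 2 → C; lat ⌊179.5648/10⌋ = 17 → R.
Square: lon ⌊14.6864/2⌋ = 7; lat ⌊9.5648/1⌋ = 9.
Subsquare: lon ⌊0.6864/0.0833333⌋ = 8 → i; lat ⌊0.5648/0.0416667⌋ = 13 → n.

CR79in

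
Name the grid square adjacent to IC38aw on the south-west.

Longitude subsquare a = 0; −1 → -1, wraps to 23 = x, carry into square.
Longitude square 3; −1 → 2.
Latitude subsquare w = 22; −1 → 21 = v.

IC28xv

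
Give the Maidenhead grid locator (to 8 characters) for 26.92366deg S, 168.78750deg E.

Add 180° to longitude and 90° to latitude: 348.78750, 63.07634.
Field: 348.78750/20 → 17 → R, 63.07634/10 → 6 → G; chars RG.
Square: 8.78750/2 → 4, 3.07634/1 → 3; chars 43.
Subsquare: 0.78750/0.0833333 → 9 → j, 0.07634/0.0416667 → 1 → b; chars jb.
Extended square: 0.03750/0.00833333 → 4, 0.03467/0.00416667 → 8; chars 48.

RG43jb48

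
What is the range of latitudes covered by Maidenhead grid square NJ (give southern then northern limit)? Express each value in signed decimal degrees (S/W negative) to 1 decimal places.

Field N=13, J=9: +13·20° lon, +9·10° lat → SW at lon 80°, lat 0°.
Cell spans 20° lon × 10° lat.
south 0.0, north 10.0.

0.0, 10.0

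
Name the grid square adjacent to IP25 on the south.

IP24

Latitude square 5; −1 → 4.
The longitude characters are unchanged.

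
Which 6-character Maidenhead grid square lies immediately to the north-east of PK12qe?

PK12rf

Longitude subsquare q = 16; +1 → 17 = r.
Latitude subsquare e = 4; +1 → 5 = f.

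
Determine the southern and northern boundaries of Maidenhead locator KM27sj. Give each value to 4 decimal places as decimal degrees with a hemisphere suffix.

37.3750° N, 37.4167° N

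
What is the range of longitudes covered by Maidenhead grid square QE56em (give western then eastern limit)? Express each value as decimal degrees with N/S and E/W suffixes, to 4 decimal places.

150.3333° E, 150.4167° E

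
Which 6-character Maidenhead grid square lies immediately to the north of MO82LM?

MO82ln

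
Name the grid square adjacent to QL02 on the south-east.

Longitude square 0; +1 → 1.
Latitude square 2; −1 → 1.

QL11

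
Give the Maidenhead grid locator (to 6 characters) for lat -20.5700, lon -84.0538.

EG79xk

Offset from 180°W / 90°S: lon 95.9462°, lat 69.4300°.
Field: lon ⌊95.9462/20⌋ = 4 → E; lat ⌊69.4300/10⌋ = 6 → G.
Square: lon ⌊15.9462/2⌋ = 7; lat ⌊9.4300/1⌋ = 9.
Subsquare: lon ⌊1.9462/0.0833333⌋ = 23 → x; lat ⌊0.4300/0.0416667⌋ = 10 → k.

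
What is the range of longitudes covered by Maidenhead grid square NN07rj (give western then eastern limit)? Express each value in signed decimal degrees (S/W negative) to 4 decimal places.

Field N=13, N=13: +13·20° lon, +13·10° lat → SW at lon 80°, lat 40°.
Square 0, 7: +0·2° lon, +7·1° lat → SW at lon 80°, lat 47°.
Subsquare r=17, j=9: +17·0.0833333° lon, +9·0.0416667° lat → SW at lon 81.4167°, lat 47.375°.
Cell spans 0.0833333° lon × 0.0416667° lat.
west 81.4167, east 81.5000.

81.4167, 81.5000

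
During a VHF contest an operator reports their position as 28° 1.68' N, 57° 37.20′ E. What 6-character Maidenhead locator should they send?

Add 180° to longitude and 90° to latitude: 237.6200, 118.0280.
Field (20°×10°, letters A–R): 237.6200/20 → 11 → L, 118.0280/10 → 11 → L; chars LL.
Square (2°×1°, digits 0–9): 17.6200/2 → 8, 8.0280/1 → 8; chars 88.
Subsquare (5′×2.5′, letters a–x): 1.6200/0.0833333 → 19 → t, 0.0280/0.0416667 → 0 → a; chars ta.

LL88ta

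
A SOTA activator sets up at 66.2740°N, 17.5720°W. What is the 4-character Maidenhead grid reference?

IP16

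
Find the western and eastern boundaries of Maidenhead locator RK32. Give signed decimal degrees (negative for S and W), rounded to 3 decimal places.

Field R=17, K=10: +17·20° lon, +10·10° lat → SW at lon 160°, lat 10°.
Square 3, 2: +3·2° lon, +2·1° lat → SW at lon 166°, lat 12°.
Cell spans 2° lon × 1° lat.
west 166.000, east 168.000.

166.000, 168.000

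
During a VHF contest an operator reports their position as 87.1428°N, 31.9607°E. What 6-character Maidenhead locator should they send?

KR57xd

Shift to the Maidenhead origin (180°W, 90°S): lon 211.9607, lat 177.1428.
Field (20°×10°, letters A–R): lon ⌊211.9607/20⌋ = 10 → K; lat ⌊177.1428/10⌋ = 17 → R.
Square (2°×1°, digits 0–9): lon ⌊11.9607/2⌋ = 5; lat ⌊7.1428/1⌋ = 7.
Subsquare (5′×2.5′, letters a–x): lon ⌊1.9607/0.0833333⌋ = 23 → x; lat ⌊0.1428/0.0416667⌋ = 3 → d.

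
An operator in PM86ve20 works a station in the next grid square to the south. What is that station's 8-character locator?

PM86vd29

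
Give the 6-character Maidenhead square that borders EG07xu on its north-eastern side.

Longitude subsquare x = 23; +1 → 24, wraps to 0 = a, carry into square.
Longitude square 0; +1 → 1.
Latitude subsquare u = 20; +1 → 21 = v.

EG17av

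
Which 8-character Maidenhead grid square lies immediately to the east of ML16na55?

ML16na65

Longitude extended square 5; +1 → 6.
The latitude characters are unchanged.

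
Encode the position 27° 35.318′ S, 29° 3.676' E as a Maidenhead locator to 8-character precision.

KG42mj78

Offset from 180°W / 90°S: lon 209.06127°, lat 62.41137°.
Field (20°×10°, letters A–R): 209.06127/20 → 10 → K, 62.41137/10 → 6 → G; chars KG.
Square (2°×1°, digits 0–9): 9.06127/2 → 4, 2.41137/1 → 2; chars 42.
Subsquare (5′×2.5′, letters a–x): 1.06127/0.0833333 → 12 → m, 0.41137/0.0416667 → 9 → j; chars mj.
Extended square (30″×15″, digits 0–9): 0.06127/0.00833333 → 7, 0.03637/0.00416667 → 8; chars 78.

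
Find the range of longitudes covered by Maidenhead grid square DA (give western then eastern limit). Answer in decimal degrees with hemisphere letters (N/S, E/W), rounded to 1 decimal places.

Field D=3, A=0: +3·20° lon, +0·10° lat → SW at lon -120°, lat -90°.
Cell spans 20° lon × 10° lat.
west 120.0° W, east 100.0° W.

120.0° W, 100.0° W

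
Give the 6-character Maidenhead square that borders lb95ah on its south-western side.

LB85xg

Longitude subsquare a = 0; −1 → -1, wraps to 23 = x, carry into square.
Longitude square 9; −1 → 8.
Latitude subsquare h = 7; −1 → 6 = g.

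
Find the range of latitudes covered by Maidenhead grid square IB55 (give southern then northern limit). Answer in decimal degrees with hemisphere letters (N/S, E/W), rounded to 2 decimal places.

75.00° S, 74.00° S

Field I=8, B=1: +8·20° lon, +1·10° lat → SW at lon -20°, lat -80°.
Square 5, 5: +5·2° lon, +5·1° lat → SW at lon -10°, lat -75°.
Cell spans 2° lon × 1° lat.
south 75.00° S, north 74.00° S.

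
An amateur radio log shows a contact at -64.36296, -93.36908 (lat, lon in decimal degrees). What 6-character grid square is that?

EC35hp

Offset from 180°W / 90°S: lon 86.6309°, lat 25.6370°.
Field (20°×10°, letters A–R): 86.6309/20 → 4 → E, 25.6370/10 → 2 → C; chars EC.
Square (2°×1°, digits 0–9): 6.6309/2 → 3, 5.6370/1 → 5; chars 35.
Subsquare (5′×2.5′, letters a–x): 0.6309/0.0833333 → 7 → h, 0.6370/0.0416667 → 15 → p; chars hp.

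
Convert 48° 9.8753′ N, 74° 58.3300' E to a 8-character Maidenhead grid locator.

Shift to the Maidenhead origin (180°W, 90°S): lon 254.97217, lat 138.16459.
Field: 254.97217/20 → 12 → M, 138.16459/10 → 13 → N; chars MN.
Square: 14.97217/2 → 7, 8.16459/1 → 8; chars 78.
Subsquare: 0.97217/0.0833333 → 11 → l, 0.16459/0.0416667 → 3 → d; chars ld.
Extended square: 0.05550/0.00833333 → 6, 0.03959/0.00416667 → 9; chars 69.

MN78ld69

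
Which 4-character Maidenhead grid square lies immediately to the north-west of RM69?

Longitude square 6; −1 → 5.
Latitude square 9; +1 → 10, wraps to 0, carry into field.
Latitude field M = 12; +1 → 13 = N.

RN50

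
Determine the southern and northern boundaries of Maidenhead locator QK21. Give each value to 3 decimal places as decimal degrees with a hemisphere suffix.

11.000° N, 12.000° N

Field Q=16, K=10: +16·20° lon, +10·10° lat → SW at lon 140°, lat 10°.
Square 2, 1: +2·2° lon, +1·1° lat → SW at lon 144°, lat 11°.
Cell spans 2° lon × 1° lat.
south 11.000° N, north 12.000° N.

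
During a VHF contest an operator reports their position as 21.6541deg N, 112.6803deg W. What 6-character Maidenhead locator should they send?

DL31pp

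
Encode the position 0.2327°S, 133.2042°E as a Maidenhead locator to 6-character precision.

PI69os

Offset from 180°W / 90°S: lon 313.2042°, lat 89.7673°.
Field (20°×10°, letters A–R): lon ⌊313.2042/20⌋ = 15 → P; lat ⌊89.7673/10⌋ = 8 → I.
Square (2°×1°, digits 0–9): lon ⌊13.2042/2⌋ = 6; lat ⌊9.7673/1⌋ = 9.
Subsquare (5′×2.5′, letters a–x): lon ⌊1.2042/0.0833333⌋ = 14 → o; lat ⌊0.7673/0.0416667⌋ = 18 → s.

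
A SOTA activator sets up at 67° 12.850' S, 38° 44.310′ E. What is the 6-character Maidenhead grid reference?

Shift to the Maidenhead origin (180°W, 90°S): lon 218.7385, lat 22.7858.
Field (20°×10°, letters A–R): lon ⌊218.7385/20⌋ = 10 → K; lat ⌊22.7858/10⌋ = 2 → C.
Square (2°×1°, digits 0–9): lon ⌊18.7385/2⌋ = 9; lat ⌊2.7858/1⌋ = 2.
Subsquare (5′×2.5′, letters a–x): lon ⌊0.7385/0.0833333⌋ = 8 → i; lat ⌊0.7858/0.0416667⌋ = 18 → s.

KC92is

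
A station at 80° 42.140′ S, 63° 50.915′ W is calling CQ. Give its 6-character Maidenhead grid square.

FA89bh

Shift to the Maidenhead origin (180°W, 90°S): lon 116.1514, lat 9.2977.
Field: lon ⌊116.1514/20⌋ = 5 → F; lat ⌊9.2977/10⌋ = 0 → A.
Square: lon ⌊16.1514/2⌋ = 8; lat ⌊9.2977/1⌋ = 9.
Subsquare: lon ⌊0.1514/0.0833333⌋ = 1 → b; lat ⌊0.2977/0.0416667⌋ = 7 → h.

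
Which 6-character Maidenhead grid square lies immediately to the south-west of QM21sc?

QM21rb

Longitude subsquare s = 18; −1 → 17 = r.
Latitude subsquare c = 2; −1 → 1 = b.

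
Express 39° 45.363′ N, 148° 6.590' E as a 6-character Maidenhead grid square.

Offset from 180°W / 90°S: lon 328.1098°, lat 129.7561°.
Field: lon ⌊328.1098/20⌋ = 16 → Q; lat ⌊129.7561/10⌋ = 12 → M.
Square: lon ⌊8.1098/2⌋ = 4; lat ⌊9.7561/1⌋ = 9.
Subsquare: lon ⌊0.1098/0.0833333⌋ = 1 → b; lat ⌊0.7561/0.0416667⌋ = 18 → s.

QM49bs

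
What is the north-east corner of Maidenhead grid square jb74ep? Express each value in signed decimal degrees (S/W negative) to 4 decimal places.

Field J=9, B=1: +9·20° lon, +1·10° lat → SW at lon 0°, lat -80°.
Square 7, 4: +7·2° lon, +4·1° lat → SW at lon 14°, lat -76°.
Subsquare e=4, p=15: +4·0.0833333° lon, +15·0.0416667° lat → SW at lon 14.3333°, lat -75.375°.
Cell spans 0.0833333° lon × 0.0416667° lat. NE corner is SW corner plus one full cell.
latitude -75.3333, longitude 14.4167.

-75.3333, 14.4167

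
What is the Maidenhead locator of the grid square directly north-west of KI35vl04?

KI35ul95

Longitude extended square 0; −1 → -1, wraps to 9, carry into subsquare.
Longitude subsquare v = 21; −1 → 20 = u.
Latitude extended square 4; +1 → 5.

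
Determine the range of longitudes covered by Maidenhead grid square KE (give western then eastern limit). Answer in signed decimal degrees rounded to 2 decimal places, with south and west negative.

20.00, 40.00

Field K=10, E=4: +10·20° lon, +4·10° lat → SW at lon 20°, lat -50°.
Cell spans 20° lon × 10° lat.
west 20.00, east 40.00.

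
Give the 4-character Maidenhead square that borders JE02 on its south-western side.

IE91

Longitude square 0; −1 → -1, wraps to 9, carry into field.
Longitude field J = 9; −1 → 8 = I.
Latitude square 2; −1 → 1.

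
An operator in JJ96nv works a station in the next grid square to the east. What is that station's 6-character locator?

Longitude subsquare n = 13; +1 → 14 = o.
The latitude characters are unchanged.

JJ96ov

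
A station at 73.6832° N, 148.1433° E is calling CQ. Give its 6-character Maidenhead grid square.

Shift to the Maidenhead origin (180°W, 90°S): lon 328.1433, lat 163.6832.
Field: 328.1433/20 → 16 → Q, 163.6832/10 → 16 → Q; chars QQ.
Square: 8.1433/2 → 4, 3.6832/1 → 3; chars 43.
Subsquare: 0.1433/0.0833333 → 1 → b, 0.6832/0.0416667 → 16 → q; chars bq.

QQ43bq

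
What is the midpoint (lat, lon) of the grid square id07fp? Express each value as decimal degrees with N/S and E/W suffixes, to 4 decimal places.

Field I=8, D=3: +8·20° lon, +3·10° lat → SW at lon -20°, lat -60°.
Square 0, 7: +0·2° lon, +7·1° lat → SW at lon -20°, lat -53°.
Subsquare f=5, p=15: +5·0.0833333° lon, +15·0.0416667° lat → SW at lon -19.5833°, lat -52.375°.
Cell spans 0.0833333° lon × 0.0416667° lat. Centre is SW corner plus half of each.
latitude 52.3542° S, longitude 19.5417° W.

52.3542° S, 19.5417° W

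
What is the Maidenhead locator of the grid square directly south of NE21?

NE20

Latitude square 1; −1 → 0.
The longitude characters are unchanged.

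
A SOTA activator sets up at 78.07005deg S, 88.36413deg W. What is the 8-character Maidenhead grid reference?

Offset from 180°W / 90°S: lon 91.63587°, lat 11.92995°.
Field: 91.63587/20 → 4 → E, 11.92995/10 → 1 → B; chars EB.
Square: 11.63587/2 → 5, 1.92995/1 → 1; chars 51.
Subsquare: 1.63587/0.0833333 → 19 → t, 0.92995/0.0416667 → 22 → w; chars tw.
Extended square: 0.05254/0.00833333 → 6, 0.01328/0.00416667 → 3; chars 63.

EB51tw63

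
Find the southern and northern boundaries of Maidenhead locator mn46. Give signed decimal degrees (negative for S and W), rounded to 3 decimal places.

46.000, 47.000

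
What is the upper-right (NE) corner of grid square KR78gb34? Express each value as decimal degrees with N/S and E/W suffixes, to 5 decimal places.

88.06250° N, 34.53333° E

Field K=10, R=17: +10·20° lon, +17·10° lat → SW at lon 20°, lat 80°.
Square 7, 8: +7·2° lon, +8·1° lat → SW at lon 34°, lat 88°.
Subsquare g=6, b=1: +6·0.0833333° lon, +1·0.0416667° lat → SW at lon 34.5°, lat 88.0417°.
Extended square 3, 4: +3·0.00833333° lon, +4·0.00416667° lat → SW at lon 34.525°, lat 88.0583°.
Cell spans 0.00833333° lon × 0.00416667° lat. NE corner is SW corner plus one full cell.
latitude 88.06250° N, longitude 34.53333° E.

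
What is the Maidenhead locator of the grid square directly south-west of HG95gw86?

HG95gw75

Longitude extended square 8; −1 → 7.
Latitude extended square 6; −1 → 5.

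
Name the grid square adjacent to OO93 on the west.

OO83

Longitude square 9; −1 → 8.
The latitude characters are unchanged.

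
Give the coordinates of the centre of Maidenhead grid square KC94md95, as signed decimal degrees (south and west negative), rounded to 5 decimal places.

-65.85208, 39.07917

Field K=10, C=2: +10·20° lon, +2·10° lat → SW at lon 20°, lat -70°.
Square 9, 4: +9·2° lon, +4·1° lat → SW at lon 38°, lat -66°.
Subsquare m=12, d=3: +12·0.0833333° lon, +3·0.0416667° lat → SW at lon 39°, lat -65.875°.
Extended square 9, 5: +9·0.00833333° lon, +5·0.00416667° lat → SW at lon 39.075°, lat -65.8542°.
Cell spans 0.00833333° lon × 0.00416667° lat. Centre is SW corner plus half of each.
latitude -65.85208, longitude 39.07917.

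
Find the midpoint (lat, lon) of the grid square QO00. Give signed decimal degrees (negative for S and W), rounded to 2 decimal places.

50.50, 141.00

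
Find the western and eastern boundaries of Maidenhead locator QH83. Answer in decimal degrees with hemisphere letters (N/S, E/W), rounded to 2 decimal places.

Field Q=16, H=7: +16·20° lon, +7·10° lat → SW at lon 140°, lat -20°.
Square 8, 3: +8·2° lon, +3·1° lat → SW at lon 156°, lat -17°.
Cell spans 2° lon × 1° lat.
west 156.00° E, east 158.00° E.

156.00° E, 158.00° E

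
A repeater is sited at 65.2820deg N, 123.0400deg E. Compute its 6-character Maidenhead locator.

PP15mg

Add 180° to longitude and 90° to latitude: 303.0400, 155.2820.
Field: 303.0400/20 → 15 → P, 155.2820/10 → 15 → P; chars PP.
Square: 3.0400/2 → 1, 5.2820/1 → 5; chars 15.
Subsquare: 1.0400/0.0833333 → 12 → m, 0.2820/0.0416667 → 6 → g; chars mg.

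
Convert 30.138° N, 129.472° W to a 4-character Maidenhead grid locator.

Shift to the Maidenhead origin (180°W, 90°S): lon 50.53, lat 120.14.
Field: lon ⌊50.53/20⌋ = 2 → C; lat ⌊120.14/10⌋ = 12 → M.
Square: lon ⌊10.53/2⌋ = 5; lat ⌊0.14/1⌋ = 0.

CM50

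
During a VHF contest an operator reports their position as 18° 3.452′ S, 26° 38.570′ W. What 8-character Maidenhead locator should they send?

HH61qw26

Add 180° to longitude and 90° to latitude: 153.35717, 71.94247.
Field: 153.35717/20 → 7 → H, 71.94247/10 → 7 → H; chars HH.
Square: 13.35717/2 → 6, 1.94247/1 → 1; chars 61.
Subsquare: 1.35717/0.0833333 → 16 → q, 0.94247/0.0416667 → 22 → w; chars qw.
Extended square: 0.02383/0.00833333 → 2, 0.02580/0.00416667 → 6; chars 26.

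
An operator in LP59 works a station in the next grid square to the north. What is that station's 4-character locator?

Latitude square 9; +1 → 10, wraps to 0, carry into field.
Latitude field P = 15; +1 → 16 = Q.
The longitude characters are unchanged.

LQ50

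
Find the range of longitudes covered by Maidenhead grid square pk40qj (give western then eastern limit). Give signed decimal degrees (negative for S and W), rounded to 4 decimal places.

129.3333, 129.4167

Field P=15, K=10: +15·20° lon, +10·10° lat → SW at lon 120°, lat 10°.
Square 4, 0: +4·2° lon, +0·1° lat → SW at lon 128°, lat 10°.
Subsquare q=16, j=9: +16·0.0833333° lon, +9·0.0416667° lat → SW at lon 129.333°, lat 10.375°.
Cell spans 0.0833333° lon × 0.0416667° lat.
west 129.3333, east 129.4167.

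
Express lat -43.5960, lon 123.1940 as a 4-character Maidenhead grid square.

Offset from 180°W / 90°S: lon 303.19°, lat 46.40°.
Field (20°×10°, letters A–R): lon ⌊303.19/20⌋ = 15 → P; lat ⌊46.40/10⌋ = 4 → E.
Square (2°×1°, digits 0–9): lon ⌊3.19/2⌋ = 1; lat ⌊6.40/1⌋ = 6.

PE16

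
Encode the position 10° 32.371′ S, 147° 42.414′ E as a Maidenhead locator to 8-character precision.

Shift to the Maidenhead origin (180°W, 90°S): lon 327.70690, lat 79.46048.
Field: 327.70690/20 → 16 → Q, 79.46048/10 → 7 → H; chars QH.
Square: 7.70690/2 → 3, 9.46048/1 → 9; chars 39.
Subsquare: 1.70690/0.0833333 → 20 → u, 0.46048/0.0416667 → 11 → l; chars ul.
Extended square: 0.04023/0.00833333 → 4, 0.00215/0.00416667 → 0; chars 40.

QH39ul40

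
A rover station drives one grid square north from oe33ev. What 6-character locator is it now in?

OE33ew

Latitude subsquare v = 21; +1 → 22 = w.
The longitude characters are unchanged.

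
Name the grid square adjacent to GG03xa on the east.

Longitude subsquare x = 23; +1 → 24, wraps to 0 = a, carry into square.
Longitude square 0; +1 → 1.
The latitude characters are unchanged.

GG13aa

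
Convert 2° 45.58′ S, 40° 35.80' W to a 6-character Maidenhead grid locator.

GI97qf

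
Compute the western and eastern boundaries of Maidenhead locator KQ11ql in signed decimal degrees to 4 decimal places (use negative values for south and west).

Field K=10, Q=16: +10·20° lon, +16·10° lat → SW at lon 20°, lat 70°.
Square 1, 1: +1·2° lon, +1·1° lat → SW at lon 22°, lat 71°.
Subsquare q=16, l=11: +16·0.0833333° lon, +11·0.0416667° lat → SW at lon 23.3333°, lat 71.4583°.
Cell spans 0.0833333° lon × 0.0416667° lat.
west 23.3333, east 23.4167.

23.3333, 23.4167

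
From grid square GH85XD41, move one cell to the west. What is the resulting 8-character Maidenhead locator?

GH85xd31

Longitude extended square 4; −1 → 3.
The latitude characters are unchanged.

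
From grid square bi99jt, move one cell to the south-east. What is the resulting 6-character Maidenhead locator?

BI99ks

Longitude subsquare j = 9; +1 → 10 = k.
Latitude subsquare t = 19; −1 → 18 = s.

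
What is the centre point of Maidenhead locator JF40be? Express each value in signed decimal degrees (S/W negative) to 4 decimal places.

-39.8125, 8.1250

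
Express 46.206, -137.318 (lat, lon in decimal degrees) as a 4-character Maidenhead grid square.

CN16

Shift to the Maidenhead origin (180°W, 90°S): lon 42.68, lat 136.21.
Field: lon ⌊42.68/20⌋ = 2 → C; lat ⌊136.21/10⌋ = 13 → N.
Square: lon ⌊2.68/2⌋ = 1; lat ⌊6.21/1⌋ = 6.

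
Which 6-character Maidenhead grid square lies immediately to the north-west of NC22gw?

Longitude subsquare g = 6; −1 → 5 = f.
Latitude subsquare w = 22; +1 → 23 = x.

NC22fx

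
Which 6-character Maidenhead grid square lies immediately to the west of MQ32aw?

MQ22xw

Longitude subsquare a = 0; −1 → -1, wraps to 23 = x, carry into square.
Longitude square 3; −1 → 2.
The latitude characters are unchanged.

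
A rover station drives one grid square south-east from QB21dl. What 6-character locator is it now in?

Longitude subsquare d = 3; +1 → 4 = e.
Latitude subsquare l = 11; −1 → 10 = k.

QB21ek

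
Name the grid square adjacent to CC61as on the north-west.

CC51xt

Longitude subsquare a = 0; −1 → -1, wraps to 23 = x, carry into square.
Longitude square 6; −1 → 5.
Latitude subsquare s = 18; +1 → 19 = t.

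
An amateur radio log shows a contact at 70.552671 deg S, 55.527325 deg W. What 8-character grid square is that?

Add 180° to longitude and 90° to latitude: 124.47268, 19.44733.
Field (20°×10°, letters A–R): lon ⌊124.47268/20⌋ = 6 → G; lat ⌊19.44733/10⌋ = 1 → B.
Square (2°×1°, digits 0–9): lon ⌊4.47268/2⌋ = 2; lat ⌊9.44733/1⌋ = 9.
Subsquare (5′×2.5′, letters a–x): lon ⌊0.47268/0.0833333⌋ = 5 → f; lat ⌊0.44733/0.0416667⌋ = 10 → k.
Extended square (30″×15″, digits 0–9): lon ⌊0.05601/0.00833333⌋ = 6; lat ⌊0.03066/0.00416667⌋ = 7.

GB29fk67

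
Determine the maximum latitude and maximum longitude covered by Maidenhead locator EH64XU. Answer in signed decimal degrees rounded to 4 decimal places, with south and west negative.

-15.1250, -86.0000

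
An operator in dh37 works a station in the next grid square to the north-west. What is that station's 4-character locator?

DH28

Longitude square 3; −1 → 2.
Latitude square 7; +1 → 8.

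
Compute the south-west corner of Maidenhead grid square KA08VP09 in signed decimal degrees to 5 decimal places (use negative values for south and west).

-81.33750, 21.75000

Field K=10, A=0: +10·20° lon, +0·10° lat → SW at lon 20°, lat -90°.
Square 0, 8: +0·2° lon, +8·1° lat → SW at lon 20°, lat -82°.
Subsquare v=21, p=15: +21·0.0833333° lon, +15·0.0416667° lat → SW at lon 21.75°, lat -81.375°.
Extended square 0, 9: +0·0.00833333° lon, +9·0.00416667° lat → SW at lon 21.75°, lat -81.3375°.
latitude -81.33750, longitude 21.75000.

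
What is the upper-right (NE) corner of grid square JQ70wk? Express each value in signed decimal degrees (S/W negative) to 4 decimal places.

70.4583, 15.9167

Field J=9, Q=16: +9·20° lon, +16·10° lat → SW at lon 0°, lat 70°.
Square 7, 0: +7·2° lon, +0·1° lat → SW at lon 14°, lat 70°.
Subsquare w=22, k=10: +22·0.0833333° lon, +10·0.0416667° lat → SW at lon 15.8333°, lat 70.4167°.
Cell spans 0.0833333° lon × 0.0416667° lat. NE corner is SW corner plus one full cell.
latitude 70.4583, longitude 15.9167.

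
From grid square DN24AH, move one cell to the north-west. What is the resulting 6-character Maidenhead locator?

DN14xi

Longitude subsquare a = 0; −1 → -1, wraps to 23 = x, carry into square.
Longitude square 2; −1 → 1.
Latitude subsquare h = 7; +1 → 8 = i.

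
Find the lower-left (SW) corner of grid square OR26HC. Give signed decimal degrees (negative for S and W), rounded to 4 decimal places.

86.0833, 104.5833

Field O=14, R=17: +14·20° lon, +17·10° lat → SW at lon 100°, lat 80°.
Square 2, 6: +2·2° lon, +6·1° lat → SW at lon 104°, lat 86°.
Subsquare h=7, c=2: +7·0.0833333° lon, +2·0.0416667° lat → SW at lon 104.583°, lat 86.0833°.
latitude 86.0833, longitude 104.5833.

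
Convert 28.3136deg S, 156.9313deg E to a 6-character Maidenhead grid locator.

QG81lq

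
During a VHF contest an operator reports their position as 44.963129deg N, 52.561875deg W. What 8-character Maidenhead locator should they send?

GN34rx21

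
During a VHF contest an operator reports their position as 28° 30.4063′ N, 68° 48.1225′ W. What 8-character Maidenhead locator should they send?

FL58om31

Add 180° to longitude and 90° to latitude: 111.19796, 118.50677.
Field: lon ⌊111.19796/20⌋ = 5 → F; lat ⌊118.50677/10⌋ = 11 → L.
Square: lon ⌊11.19796/2⌋ = 5; lat ⌊8.50677/1⌋ = 8.
Subsquare: lon ⌊1.19796/0.0833333⌋ = 14 → o; lat ⌊0.50677/0.0416667⌋ = 12 → m.
Extended square: lon ⌊0.03129/0.00833333⌋ = 3; lat ⌊0.00677/0.00416667⌋ = 1.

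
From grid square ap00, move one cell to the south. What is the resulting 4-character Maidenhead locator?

AO09

Latitude square 0; −1 → -1, wraps to 9, carry into field.
Latitude field P = 15; −1 → 14 = O.
The longitude characters are unchanged.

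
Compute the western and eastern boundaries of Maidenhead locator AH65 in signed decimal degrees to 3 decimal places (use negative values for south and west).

-168.000, -166.000

Field A=0, H=7: +0·20° lon, +7·10° lat → SW at lon -180°, lat -20°.
Square 6, 5: +6·2° lon, +5·1° lat → SW at lon -168°, lat -15°.
Cell spans 2° lon × 1° lat.
west -168.000, east -166.000.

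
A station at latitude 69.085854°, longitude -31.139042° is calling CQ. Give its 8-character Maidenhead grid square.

Offset from 180°W / 90°S: lon 148.86096°, lat 159.08585°.
Field (20°×10°, letters A–R): lon ⌊148.86096/20⌋ = 7 → H; lat ⌊159.08585/10⌋ = 15 → P.
Square (2°×1°, digits 0–9): lon ⌊8.86096/2⌋ = 4; lat ⌊9.08585/1⌋ = 9.
Subsquare (5′×2.5′, letters a–x): lon ⌊0.86096/0.0833333⌋ = 10 → k; lat ⌊0.08585/0.0416667⌋ = 2 → c.
Extended square (30″×15″, digits 0–9): lon ⌊0.02762/0.00833333⌋ = 3; lat ⌊0.00252/0.00416667⌋ = 0.

HP49kc30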